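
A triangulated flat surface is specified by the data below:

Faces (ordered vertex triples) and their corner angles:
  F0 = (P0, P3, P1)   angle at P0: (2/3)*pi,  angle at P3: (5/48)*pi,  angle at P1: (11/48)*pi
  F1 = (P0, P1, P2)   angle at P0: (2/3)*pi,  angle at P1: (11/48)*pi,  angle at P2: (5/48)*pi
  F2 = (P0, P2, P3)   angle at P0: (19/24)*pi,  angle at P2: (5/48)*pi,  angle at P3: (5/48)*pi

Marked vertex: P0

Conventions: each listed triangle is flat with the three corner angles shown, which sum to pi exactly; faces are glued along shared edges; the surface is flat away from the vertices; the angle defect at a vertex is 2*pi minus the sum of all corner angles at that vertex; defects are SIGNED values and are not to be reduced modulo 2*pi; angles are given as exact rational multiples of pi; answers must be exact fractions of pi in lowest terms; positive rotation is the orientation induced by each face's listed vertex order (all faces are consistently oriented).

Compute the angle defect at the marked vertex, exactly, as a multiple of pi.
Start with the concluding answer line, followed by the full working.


Answer: defect(P0) = -pi/8

Sum of corner angles at P0: (17/8)*pi
defect = 2*pi - (17/8)*pi


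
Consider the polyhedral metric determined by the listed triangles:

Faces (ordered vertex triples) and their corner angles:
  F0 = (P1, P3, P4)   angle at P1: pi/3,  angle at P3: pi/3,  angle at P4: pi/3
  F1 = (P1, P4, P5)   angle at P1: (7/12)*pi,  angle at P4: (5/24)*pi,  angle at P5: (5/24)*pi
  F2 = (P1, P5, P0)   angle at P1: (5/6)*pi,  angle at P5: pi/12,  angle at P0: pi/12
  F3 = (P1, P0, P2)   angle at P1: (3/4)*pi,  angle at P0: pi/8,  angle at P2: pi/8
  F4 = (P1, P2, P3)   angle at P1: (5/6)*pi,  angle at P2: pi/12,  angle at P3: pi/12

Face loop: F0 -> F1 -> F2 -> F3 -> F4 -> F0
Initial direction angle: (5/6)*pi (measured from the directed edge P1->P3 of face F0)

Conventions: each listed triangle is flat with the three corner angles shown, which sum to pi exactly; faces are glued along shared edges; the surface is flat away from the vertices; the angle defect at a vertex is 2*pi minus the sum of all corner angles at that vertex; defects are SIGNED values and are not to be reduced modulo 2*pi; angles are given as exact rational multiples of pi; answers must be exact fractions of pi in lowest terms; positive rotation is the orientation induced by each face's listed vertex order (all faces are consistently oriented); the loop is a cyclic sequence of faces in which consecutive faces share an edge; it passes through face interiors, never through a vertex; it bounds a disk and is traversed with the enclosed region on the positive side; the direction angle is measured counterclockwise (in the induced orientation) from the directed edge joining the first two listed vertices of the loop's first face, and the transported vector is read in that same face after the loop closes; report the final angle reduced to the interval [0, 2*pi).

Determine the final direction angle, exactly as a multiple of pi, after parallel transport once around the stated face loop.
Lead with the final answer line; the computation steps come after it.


Answer: final direction angle = (3/2)*pi

enclosed vertex P1: corner angles sum to (10/3)*pi, defect = 2*pi - (10/3)*pi = (-4/3)*pi
holonomy = initial angle + sum of enclosed defects (mod 2*pi), positive in the induced orientation
final angle = (5/6)*pi - (4/3)*pi = (3/2)*pi (mod 2*pi)


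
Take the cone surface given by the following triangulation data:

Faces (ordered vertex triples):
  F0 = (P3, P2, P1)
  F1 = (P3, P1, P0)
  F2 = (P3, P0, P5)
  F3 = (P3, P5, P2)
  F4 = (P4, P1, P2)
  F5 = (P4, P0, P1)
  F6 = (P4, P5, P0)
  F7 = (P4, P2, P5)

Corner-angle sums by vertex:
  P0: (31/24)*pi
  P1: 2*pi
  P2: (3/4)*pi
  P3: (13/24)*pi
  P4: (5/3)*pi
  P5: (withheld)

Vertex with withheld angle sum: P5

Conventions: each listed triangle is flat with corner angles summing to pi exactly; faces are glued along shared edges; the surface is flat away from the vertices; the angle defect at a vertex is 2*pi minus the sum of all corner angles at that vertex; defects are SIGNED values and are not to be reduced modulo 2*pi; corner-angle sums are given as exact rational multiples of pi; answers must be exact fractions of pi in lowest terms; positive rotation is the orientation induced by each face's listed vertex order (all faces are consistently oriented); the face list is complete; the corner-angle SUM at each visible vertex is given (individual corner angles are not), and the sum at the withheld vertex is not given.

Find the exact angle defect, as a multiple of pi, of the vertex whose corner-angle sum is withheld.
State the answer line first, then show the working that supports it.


Answer: defect(P5) = pi/4

V = 6, E = 12, F = 8; chi = V - E + F = 2
Gauss-Bonnet: total defect = 2*pi*chi = 4*pi; visible defects sum to (15/4)*pi


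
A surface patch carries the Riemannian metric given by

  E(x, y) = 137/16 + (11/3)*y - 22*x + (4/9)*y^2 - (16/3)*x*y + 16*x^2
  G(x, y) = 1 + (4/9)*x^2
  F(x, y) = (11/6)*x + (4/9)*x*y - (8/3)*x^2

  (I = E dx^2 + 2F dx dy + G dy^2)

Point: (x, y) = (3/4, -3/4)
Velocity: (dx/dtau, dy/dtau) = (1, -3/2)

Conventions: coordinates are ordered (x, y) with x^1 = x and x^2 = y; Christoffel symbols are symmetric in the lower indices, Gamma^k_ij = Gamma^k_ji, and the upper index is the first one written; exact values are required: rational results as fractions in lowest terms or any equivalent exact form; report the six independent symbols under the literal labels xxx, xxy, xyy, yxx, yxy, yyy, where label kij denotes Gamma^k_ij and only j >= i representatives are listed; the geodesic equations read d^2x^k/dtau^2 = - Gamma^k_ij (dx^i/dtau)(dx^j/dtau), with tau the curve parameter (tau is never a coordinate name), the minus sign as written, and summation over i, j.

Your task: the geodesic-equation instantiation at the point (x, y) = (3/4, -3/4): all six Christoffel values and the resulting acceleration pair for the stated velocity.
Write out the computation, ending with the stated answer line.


E = 25/16, F = -3/8, G = 5/4 at the point
E_x = 6, E_y = -1, F_x = -5/2, F_y = 1/3, G_x = 2/3, G_y = 0
EG - F^2 = 29/16;  g^inv = (16/29) * [[5/4, 3/8], [3/8, 25/16]]
first-kind symbols [ij,l] = (1/2)(d_i g_jl + d_j g_il - d_l g_ij): [xx,x] = E_x/2 = 3, [xx,y] = F_x - E_y/2 = -2, [xy,x] = E_y/2 = -1/2, [xy,y] = G_x/2 = 1/3, [yy,x] = F_y - G_x/2 = 0, [yy,y] = G_y/2 = 0
Gamma^x_ij = (G*[ij,x] - F*[ij,y])/(EG - F^2), Gamma^y_ij = (E*[ij,y] - F*[ij,x])/(EG - F^2)
Gamma_xxx = 48/29, Gamma_xxy = -8/29, Gamma_xyy = 0, Gamma_yxx = -32/29, Gamma_yxy = 16/87, Gamma_yyy = 0
d^2x/dtau^2 = -(Gamma_xxx*(1)^2 + 2*Gamma_xxy*(1)*(-3/2) + Gamma_xyy*(-3/2)^2) = -72/29
d^2y/dtau^2 = -(Gamma_yxx*(1)^2 + 2*Gamma_yxy*(1)*(-3/2) + Gamma_yyy*(-3/2)^2) = 48/29

Answer: Gamma_xxx = 48/29, Gamma_xxy = -8/29, Gamma_xyy = 0, Gamma_yxx = -32/29, Gamma_yxy = 16/87, Gamma_yyy = 0; accelerations (d^2x/dtau^2, d^2y/dtau^2) = (-72/29, 48/29)


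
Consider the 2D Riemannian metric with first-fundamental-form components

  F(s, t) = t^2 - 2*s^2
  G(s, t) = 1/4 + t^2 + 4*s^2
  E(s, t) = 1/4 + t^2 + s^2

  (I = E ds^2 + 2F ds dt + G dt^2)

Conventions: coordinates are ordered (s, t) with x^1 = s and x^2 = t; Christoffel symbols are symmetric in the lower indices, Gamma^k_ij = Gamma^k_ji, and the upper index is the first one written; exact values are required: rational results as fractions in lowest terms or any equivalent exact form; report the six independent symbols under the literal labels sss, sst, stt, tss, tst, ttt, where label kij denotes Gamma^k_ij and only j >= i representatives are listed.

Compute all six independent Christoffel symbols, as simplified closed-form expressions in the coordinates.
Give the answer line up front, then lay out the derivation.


Answer: Gamma_sss = (-64*s^3 - 32*s^2*t + 80*s*t^2 + 4*s + 16*t^3)/(144*s^2*t^2 + 20*s^2 + 8*t^2 + 1), Gamma_sst = (128*s^3 + 64*s^2*t - 64*s*t^2 + 16*t^3 + 4*t)/(144*s^2*t^2 + 20*s^2 + 8*t^2 + 1), Gamma_stt = (-256*s^3 + 160*s^2*t - 64*s*t^2 - 16*s + 16*t^3 + 8*t)/(144*s^2*t^2 + 20*s^2 + 8*t^2 + 1), Gamma_tss = (-32*s^3 - 16*s^2*t - 80*s*t^2 - 16*s - 16*t^3 - 4*t)/(144*s^2*t^2 + 20*s^2 + 8*t^2 + 1), Gamma_tst = (64*s^3 + 32*s^2*t + 64*s*t^2 + 16*s - 16*t^3)/(144*s^2*t^2 + 20*s^2 + 8*t^2 + 1), Gamma_ttt = (-128*s^3 + 80*s^2*t + 64*s*t^2 - 16*t^3 + 4*t)/(144*s^2*t^2 + 20*s^2 + 8*t^2 + 1)

E = 1/4 + t^2 + s^2; F = t^2 - 2*s^2; G = 1/4 + t^2 + 4*s^2
Gamma^k_ij = (1/2) g^{kl} (d_i g_jl + d_j g_il - d_l g_ij), with g^inv = (1/(EG-F^2)) [[G, -F], [-F, E]]
first partials: E_s = 2*s, E_t = 2*t, F_s = -4*s, F_t = 2*t, G_s = 8*s, G_t = 2*t
D = EG - F^2 = 1/16 + (1/2)*t^2 + (5/4)*s^2 + 9*s^2*t^2
expanded: Gamma^s_ss = (G E_s - 2F F_s + F E_t)/(2D), Gamma^s_st = (G E_t - F G_s)/(2D), Gamma^s_tt = (2G F_t - G G_s - F G_t)/(2D), Gamma^t_ss = (2E F_s - E E_t - F E_s)/(2D), Gamma^t_st = (E G_s - F E_t)/(2D), Gamma^t_tt = (E G_t - 2F F_t + F G_s)/(2D); substitute and cancel common factors


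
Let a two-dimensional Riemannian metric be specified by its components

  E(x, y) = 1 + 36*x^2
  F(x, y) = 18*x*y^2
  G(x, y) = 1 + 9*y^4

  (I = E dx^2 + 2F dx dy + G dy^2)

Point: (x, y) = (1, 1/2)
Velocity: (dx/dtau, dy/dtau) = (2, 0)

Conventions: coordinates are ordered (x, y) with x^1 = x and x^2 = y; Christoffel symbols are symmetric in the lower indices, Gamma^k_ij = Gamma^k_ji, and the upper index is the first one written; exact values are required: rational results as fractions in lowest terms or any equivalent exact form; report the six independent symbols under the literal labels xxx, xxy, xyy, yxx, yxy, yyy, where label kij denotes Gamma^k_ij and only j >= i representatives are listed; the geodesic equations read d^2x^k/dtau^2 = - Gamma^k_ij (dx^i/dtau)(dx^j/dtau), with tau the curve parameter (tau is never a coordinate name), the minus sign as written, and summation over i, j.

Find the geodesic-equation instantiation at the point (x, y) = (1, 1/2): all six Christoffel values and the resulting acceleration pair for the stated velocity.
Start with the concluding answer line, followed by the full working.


Answer: Gamma_xxx = 576/601, Gamma_xxy = 0, Gamma_xyy = 288/601, Gamma_yxx = 72/601, Gamma_yxy = 0, Gamma_yyy = 36/601; accelerations (d^2x/dtau^2, d^2y/dtau^2) = (-2304/601, -288/601)

E = 37, F = 9/2, G = 25/16 at the point
E_x = 72, E_y = 0, F_x = 9/2, F_y = 18, G_x = 0, G_y = 9/2
EG - F^2 = 601/16;  g^inv = (16/601) * [[25/16, -9/2], [-9/2, 37]]
first-kind symbols [ij,l] = (1/2)(d_i g_jl + d_j g_il - d_l g_ij): [xx,x] = E_x/2 = 36, [xx,y] = F_x - E_y/2 = 9/2, [xy,x] = E_y/2 = 0, [xy,y] = G_x/2 = 0, [yy,x] = F_y - G_x/2 = 18, [yy,y] = G_y/2 = 9/4
Gamma^x_ij = (G*[ij,x] - F*[ij,y])/(EG - F^2), Gamma^y_ij = (E*[ij,y] - F*[ij,x])/(EG - F^2)
Gamma_xxx = 576/601, Gamma_xxy = 0, Gamma_xyy = 288/601, Gamma_yxx = 72/601, Gamma_yxy = 0, Gamma_yyy = 36/601
d^2x/dtau^2 = -(Gamma_xxx*(2)^2 + 2*Gamma_xxy*(2)*(0) + Gamma_xyy*(0)^2) = -2304/601
d^2y/dtau^2 = -(Gamma_yxx*(2)^2 + 2*Gamma_yxy*(2)*(0) + Gamma_yyy*(0)^2) = -288/601


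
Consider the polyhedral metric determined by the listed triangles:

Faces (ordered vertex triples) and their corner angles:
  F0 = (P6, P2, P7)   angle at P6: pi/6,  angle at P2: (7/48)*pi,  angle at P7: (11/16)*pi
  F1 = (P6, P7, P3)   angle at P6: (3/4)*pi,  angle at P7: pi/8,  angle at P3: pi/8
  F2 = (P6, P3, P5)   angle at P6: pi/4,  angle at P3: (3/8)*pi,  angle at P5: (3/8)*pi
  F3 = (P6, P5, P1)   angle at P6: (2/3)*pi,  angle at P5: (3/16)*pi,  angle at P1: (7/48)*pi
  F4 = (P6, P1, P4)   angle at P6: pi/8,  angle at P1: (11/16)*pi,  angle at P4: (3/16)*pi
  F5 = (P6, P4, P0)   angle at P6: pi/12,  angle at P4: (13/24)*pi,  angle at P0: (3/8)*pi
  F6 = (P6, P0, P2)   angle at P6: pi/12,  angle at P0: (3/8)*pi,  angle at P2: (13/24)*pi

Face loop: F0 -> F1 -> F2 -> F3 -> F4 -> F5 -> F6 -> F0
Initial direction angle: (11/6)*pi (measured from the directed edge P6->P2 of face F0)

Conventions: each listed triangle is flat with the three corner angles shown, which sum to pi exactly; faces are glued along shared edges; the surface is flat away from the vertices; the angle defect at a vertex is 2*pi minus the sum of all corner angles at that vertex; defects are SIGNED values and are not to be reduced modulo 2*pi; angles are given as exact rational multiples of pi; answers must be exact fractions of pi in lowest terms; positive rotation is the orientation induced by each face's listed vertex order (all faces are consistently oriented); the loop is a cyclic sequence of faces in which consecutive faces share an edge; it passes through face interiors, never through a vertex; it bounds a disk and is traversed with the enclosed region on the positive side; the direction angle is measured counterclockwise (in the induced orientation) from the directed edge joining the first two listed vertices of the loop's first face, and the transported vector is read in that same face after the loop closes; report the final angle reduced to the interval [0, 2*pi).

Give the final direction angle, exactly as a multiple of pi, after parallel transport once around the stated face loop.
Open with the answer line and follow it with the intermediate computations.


Answer: final direction angle = (41/24)*pi

enclosed vertex P6: corner angles sum to (17/8)*pi, defect = 2*pi - (17/8)*pi = -pi/8
the final direction is the initial angle plus the enclosed defects, taken mod 2*pi in the induced orientation
final angle = (11/6)*pi - pi/8 = (41/24)*pi (mod 2*pi)


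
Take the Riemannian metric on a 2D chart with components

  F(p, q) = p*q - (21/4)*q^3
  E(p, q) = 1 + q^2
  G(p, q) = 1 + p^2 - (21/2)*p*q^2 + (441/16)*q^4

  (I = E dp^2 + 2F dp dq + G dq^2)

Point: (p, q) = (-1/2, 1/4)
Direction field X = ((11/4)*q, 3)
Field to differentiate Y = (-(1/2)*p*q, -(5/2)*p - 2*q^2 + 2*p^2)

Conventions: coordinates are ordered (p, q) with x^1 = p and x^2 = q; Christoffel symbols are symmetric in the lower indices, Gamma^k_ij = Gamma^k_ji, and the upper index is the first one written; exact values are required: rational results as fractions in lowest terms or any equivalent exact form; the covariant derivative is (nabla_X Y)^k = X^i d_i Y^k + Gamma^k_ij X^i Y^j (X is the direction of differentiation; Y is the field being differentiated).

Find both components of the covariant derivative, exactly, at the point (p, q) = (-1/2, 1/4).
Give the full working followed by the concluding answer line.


E = 17/16, F = -53/256, G = 6905/4096 at the point
E_p = 0, E_q = 1/2, F_p = 1/4, F_q = -95/64, G_p = -53/32, G_q = 1113/256
EG - F^2 = 7161/4096;  g^inv = (4096/7161) * [[6905/4096, 53/256], [53/256, 17/16]]
first-kind symbols [ij,l] = (1/2)(d_i g_jl + d_j g_il - d_l g_ij): [pp,p] = E_p/2 = 0, [pp,q] = F_p - E_q/2 = 0, [pq,p] = E_q/2 = 1/4, [pq,q] = G_p/2 = -53/64, [qq,p] = F_q - G_p/2 = -21/32, [qq,q] = G_q/2 = 1113/512
Gamma^p_ij = (G*[ij,p] - F*[ij,q])/(EG - F^2), Gamma^q_ij = (E*[ij,q] - F*[ij,p])/(EG - F^2)
Gamma_ppp = 0, Gamma_ppq = 1024/7161, Gamma_pqq = -128/341, Gamma_qpp = 0, Gamma_qpq = -3392/7161, Gamma_qqq = 424/341
X = (11/16, 3), Y = (1/16, 13/8) at the point

Answer: (nabla_X Y)^p = -897619/916608, (nabla_X Y)^q = -148987/229152


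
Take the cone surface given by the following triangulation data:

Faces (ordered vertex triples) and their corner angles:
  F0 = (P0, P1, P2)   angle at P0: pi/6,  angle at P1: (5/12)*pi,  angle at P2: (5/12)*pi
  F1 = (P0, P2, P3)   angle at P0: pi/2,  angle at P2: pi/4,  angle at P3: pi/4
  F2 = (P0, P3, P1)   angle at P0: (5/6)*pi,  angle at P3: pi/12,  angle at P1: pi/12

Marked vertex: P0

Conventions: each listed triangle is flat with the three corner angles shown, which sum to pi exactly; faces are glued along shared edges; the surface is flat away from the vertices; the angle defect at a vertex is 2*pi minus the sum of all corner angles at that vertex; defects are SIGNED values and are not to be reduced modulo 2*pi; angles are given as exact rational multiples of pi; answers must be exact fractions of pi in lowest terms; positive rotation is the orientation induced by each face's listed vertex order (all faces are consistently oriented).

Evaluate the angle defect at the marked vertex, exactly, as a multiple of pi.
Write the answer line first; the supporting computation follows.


Answer: defect(P0) = pi/2

Sum of corner angles at P0: (3/2)*pi
defect = 2*pi - (3/2)*pi


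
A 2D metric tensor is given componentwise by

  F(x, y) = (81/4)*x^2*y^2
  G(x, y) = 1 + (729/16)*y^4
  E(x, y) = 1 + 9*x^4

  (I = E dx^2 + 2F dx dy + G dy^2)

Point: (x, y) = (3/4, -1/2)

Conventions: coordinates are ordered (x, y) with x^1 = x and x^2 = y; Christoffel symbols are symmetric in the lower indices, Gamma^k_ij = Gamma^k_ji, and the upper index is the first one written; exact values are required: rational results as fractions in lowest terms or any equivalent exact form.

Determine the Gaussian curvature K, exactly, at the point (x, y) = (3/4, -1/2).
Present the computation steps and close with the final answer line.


E = 985/256, F = 729/256, G = 985/256, EG - F^2 = 857/128 at the point
E_x = 243/16, E_y = 0, F_x = 243/32, F_y = -729/64, G_x = 0, G_y = -729/32
E_yy = 0, F_xy = -243/8, G_xx = 0
Apply the Brioschi formula K = (det M1 - det M2)/(EG - F^2)^2 over the derivative matrices of E, F, G.
M1 = [[-E_yy/2 + F_xy - G_xx/2, E_x/2, F_x - E_y/2], [F_y - G_x/2, E, F], [G_y/2, F, G]] = [[-243/8, 243/32, 243/32], [-729/64, 985/256, 729/256], [-729/64, 729/256, 985/256]]; det M1 = -243/8
M2 = [[0, E_y/2, G_x/2], [E_y/2, E, F], [G_x/2, F, G]] = [[0, 0, 0], [0, 985/256, 729/256], [0, 729/256, 985/256]]; det M2 = 0
det M1 - det M2 = -243/8; K = -243/8 / (857/128)^2 = -497664/734449

Answer: K = -497664/734449


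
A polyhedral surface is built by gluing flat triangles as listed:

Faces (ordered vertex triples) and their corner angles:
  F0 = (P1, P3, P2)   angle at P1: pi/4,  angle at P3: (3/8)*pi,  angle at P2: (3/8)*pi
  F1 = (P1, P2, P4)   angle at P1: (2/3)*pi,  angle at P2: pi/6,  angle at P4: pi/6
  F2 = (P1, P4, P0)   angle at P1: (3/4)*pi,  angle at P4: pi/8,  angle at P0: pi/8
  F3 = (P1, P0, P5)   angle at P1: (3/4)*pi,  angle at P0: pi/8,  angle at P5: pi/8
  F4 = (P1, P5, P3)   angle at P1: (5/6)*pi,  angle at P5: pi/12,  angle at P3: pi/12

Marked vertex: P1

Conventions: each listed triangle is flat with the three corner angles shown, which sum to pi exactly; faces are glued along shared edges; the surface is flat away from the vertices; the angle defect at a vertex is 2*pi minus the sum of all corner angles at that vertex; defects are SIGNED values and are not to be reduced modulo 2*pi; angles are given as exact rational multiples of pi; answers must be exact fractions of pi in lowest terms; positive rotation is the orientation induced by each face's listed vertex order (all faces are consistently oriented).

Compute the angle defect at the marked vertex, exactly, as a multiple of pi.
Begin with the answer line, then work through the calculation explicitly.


Answer: defect(P1) = (-5/4)*pi

Sum of corner angles at P1: (13/4)*pi
defect = 2*pi - (13/4)*pi


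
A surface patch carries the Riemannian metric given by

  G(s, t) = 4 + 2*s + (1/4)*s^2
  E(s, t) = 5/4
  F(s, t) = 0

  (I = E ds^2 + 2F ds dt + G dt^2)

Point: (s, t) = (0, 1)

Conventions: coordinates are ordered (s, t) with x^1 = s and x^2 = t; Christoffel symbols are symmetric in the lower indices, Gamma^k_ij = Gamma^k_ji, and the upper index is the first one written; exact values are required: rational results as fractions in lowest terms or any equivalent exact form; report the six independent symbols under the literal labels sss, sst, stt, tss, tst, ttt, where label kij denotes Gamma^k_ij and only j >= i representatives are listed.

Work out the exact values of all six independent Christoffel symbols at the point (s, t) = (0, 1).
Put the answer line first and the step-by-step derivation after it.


Answer: Gamma_sss = 0, Gamma_sst = 0, Gamma_stt = -4/5, Gamma_tss = 0, Gamma_tst = 1/4, Gamma_ttt = 0

E = 5/4, F = 0, G = 4 at the point
E_s = 0, E_t = 0, F_s = 0, F_t = 0, G_s = 2, G_t = 0
EG - F^2 = 5;  g^inv = (1/5) * [[4, 0], [0, 5/4]]
first-kind symbols [ij,l] = (1/2)(d_i g_jl + d_j g_il - d_l g_ij): [ss,s] = E_s/2 = 0, [ss,t] = F_s - E_t/2 = 0, [st,s] = E_t/2 = 0, [st,t] = G_s/2 = 1, [tt,s] = F_t - G_s/2 = -1, [tt,t] = G_t/2 = 0
Gamma^s_ij = (G*[ij,s] - F*[ij,t])/(EG - F^2), Gamma^t_ij = (E*[ij,t] - F*[ij,s])/(EG - F^2)


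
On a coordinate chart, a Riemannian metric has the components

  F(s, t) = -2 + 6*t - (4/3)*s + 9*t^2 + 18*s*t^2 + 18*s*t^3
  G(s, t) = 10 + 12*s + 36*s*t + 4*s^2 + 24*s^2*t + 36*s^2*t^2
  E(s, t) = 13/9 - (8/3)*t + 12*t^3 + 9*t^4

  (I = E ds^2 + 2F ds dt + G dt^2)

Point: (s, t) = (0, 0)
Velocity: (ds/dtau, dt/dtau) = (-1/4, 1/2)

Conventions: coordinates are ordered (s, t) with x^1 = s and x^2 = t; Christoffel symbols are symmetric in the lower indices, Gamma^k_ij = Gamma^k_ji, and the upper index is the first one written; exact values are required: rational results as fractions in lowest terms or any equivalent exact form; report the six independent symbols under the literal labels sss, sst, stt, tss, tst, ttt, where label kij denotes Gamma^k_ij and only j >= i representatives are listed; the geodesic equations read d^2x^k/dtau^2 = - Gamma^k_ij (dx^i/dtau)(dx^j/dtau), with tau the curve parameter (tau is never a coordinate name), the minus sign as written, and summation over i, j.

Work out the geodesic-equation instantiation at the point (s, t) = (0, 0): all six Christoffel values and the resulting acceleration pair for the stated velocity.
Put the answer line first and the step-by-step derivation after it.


Answer: Gamma_sss = 0, Gamma_sst = -6/47, Gamma_stt = 0, Gamma_tss = 0, Gamma_tst = 27/47, Gamma_ttt = 0; accelerations (d^2s/dtau^2, d^2t/dtau^2) = (-3/94, 27/188)

E = 13/9, F = -2, G = 10 at the point
E_s = 0, E_t = -8/3, F_s = -4/3, F_t = 6, G_s = 12, G_t = 0
EG - F^2 = 94/9;  g^inv = (9/94) * [[10, 2], [2, 13/9]]
first-kind symbols [ij,l] = (1/2)(d_i g_jl + d_j g_il - d_l g_ij): [ss,s] = E_s/2 = 0, [ss,t] = F_s - E_t/2 = 0, [st,s] = E_t/2 = -4/3, [st,t] = G_s/2 = 6, [tt,s] = F_t - G_s/2 = 0, [tt,t] = G_t/2 = 0
Gamma^s_ij = (G*[ij,s] - F*[ij,t])/(EG - F^2), Gamma^t_ij = (E*[ij,t] - F*[ij,s])/(EG - F^2)
Gamma_sss = 0, Gamma_sst = -6/47, Gamma_stt = 0, Gamma_tss = 0, Gamma_tst = 27/47, Gamma_ttt = 0
d^2s/dtau^2 = -(Gamma_sss*(-1/4)^2 + 2*Gamma_sst*(-1/4)*(1/2) + Gamma_stt*(1/2)^2) = -3/94
d^2t/dtau^2 = -(Gamma_tss*(-1/4)^2 + 2*Gamma_tst*(-1/4)*(1/2) + Gamma_ttt*(1/2)^2) = 27/188


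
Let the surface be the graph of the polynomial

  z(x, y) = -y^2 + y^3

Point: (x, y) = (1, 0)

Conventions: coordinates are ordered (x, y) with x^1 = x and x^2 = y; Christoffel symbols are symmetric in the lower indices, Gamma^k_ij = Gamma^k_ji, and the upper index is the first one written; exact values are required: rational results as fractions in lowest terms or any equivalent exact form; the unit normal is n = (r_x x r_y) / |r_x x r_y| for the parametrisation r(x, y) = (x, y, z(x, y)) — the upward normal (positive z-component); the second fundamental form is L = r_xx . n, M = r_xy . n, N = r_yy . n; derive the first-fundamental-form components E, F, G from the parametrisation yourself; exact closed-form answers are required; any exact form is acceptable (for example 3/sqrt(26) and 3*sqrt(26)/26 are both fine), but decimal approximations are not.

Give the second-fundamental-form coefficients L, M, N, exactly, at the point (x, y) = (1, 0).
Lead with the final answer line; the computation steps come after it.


Answer: L = 0, M = 0, N = -2

z_x = 0, z_y = 0, z_xx = 0, z_xy = 0, z_yy = -2
E = 1, F = 0, G = 1; answer radicand W^2 = 1
unnormalised second-form numerators: l = 0, m = 0, n = -2; L = l/sqrt(1), and similarly M = m/sqrt(W^2), N = n/sqrt(W^2)


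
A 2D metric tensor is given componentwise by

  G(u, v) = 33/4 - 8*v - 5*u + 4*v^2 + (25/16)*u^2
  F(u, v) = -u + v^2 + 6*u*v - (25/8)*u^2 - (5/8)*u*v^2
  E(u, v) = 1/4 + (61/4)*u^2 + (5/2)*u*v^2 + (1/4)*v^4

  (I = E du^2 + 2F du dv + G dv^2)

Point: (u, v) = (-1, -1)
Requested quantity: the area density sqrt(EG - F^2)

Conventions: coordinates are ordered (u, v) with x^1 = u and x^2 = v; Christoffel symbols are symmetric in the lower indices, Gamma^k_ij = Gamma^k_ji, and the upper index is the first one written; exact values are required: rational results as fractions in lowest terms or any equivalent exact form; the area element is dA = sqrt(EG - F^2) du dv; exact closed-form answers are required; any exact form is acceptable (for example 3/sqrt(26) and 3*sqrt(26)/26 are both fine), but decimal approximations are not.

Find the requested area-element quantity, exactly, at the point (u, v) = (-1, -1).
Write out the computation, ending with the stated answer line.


E = 53/4, F = 11/2, G = 429/16; EG - F^2 = 20801/64

Answer: sqrt(EG - F^2) = sqrt(20801)/8


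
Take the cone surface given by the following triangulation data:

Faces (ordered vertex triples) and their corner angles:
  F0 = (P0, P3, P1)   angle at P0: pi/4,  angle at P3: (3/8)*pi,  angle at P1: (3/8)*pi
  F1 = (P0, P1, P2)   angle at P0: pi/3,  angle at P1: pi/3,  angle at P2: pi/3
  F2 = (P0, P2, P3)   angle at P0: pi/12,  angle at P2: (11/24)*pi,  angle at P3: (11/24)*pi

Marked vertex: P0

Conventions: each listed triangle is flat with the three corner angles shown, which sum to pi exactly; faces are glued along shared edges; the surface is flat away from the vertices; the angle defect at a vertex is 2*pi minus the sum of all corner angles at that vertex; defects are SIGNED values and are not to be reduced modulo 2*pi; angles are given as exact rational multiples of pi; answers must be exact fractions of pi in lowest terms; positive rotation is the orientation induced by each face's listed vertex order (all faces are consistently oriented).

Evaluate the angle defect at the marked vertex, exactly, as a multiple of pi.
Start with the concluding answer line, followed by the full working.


Answer: defect(P0) = (4/3)*pi

Sum of corner angles at P0: (2/3)*pi
defect = 2*pi - (2/3)*pi


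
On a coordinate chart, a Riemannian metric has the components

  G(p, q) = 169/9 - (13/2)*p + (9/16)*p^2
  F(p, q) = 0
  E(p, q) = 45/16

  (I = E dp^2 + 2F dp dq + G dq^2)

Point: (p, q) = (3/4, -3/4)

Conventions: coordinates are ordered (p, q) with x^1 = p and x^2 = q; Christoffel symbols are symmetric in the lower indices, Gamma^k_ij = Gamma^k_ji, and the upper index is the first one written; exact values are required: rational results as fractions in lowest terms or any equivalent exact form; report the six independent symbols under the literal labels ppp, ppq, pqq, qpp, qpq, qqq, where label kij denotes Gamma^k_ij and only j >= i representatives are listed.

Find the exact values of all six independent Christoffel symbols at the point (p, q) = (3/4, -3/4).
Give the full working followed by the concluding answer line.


E = 45/16, F = 0, G = 32761/2304 at the point
E_p = 0, E_q = 0, F_p = 0, F_q = 0, G_p = -181/32, G_q = 0
EG - F^2 = 163805/4096;  g^inv = (4096/163805) * [[32761/2304, 0], [0, 45/16]]
first-kind symbols [ij,l] = (1/2)(d_i g_jl + d_j g_il - d_l g_ij): [pp,p] = E_p/2 = 0, [pp,q] = F_p - E_q/2 = 0, [pq,p] = E_q/2 = 0, [pq,q] = G_p/2 = -181/64, [qq,p] = F_q - G_p/2 = 181/64, [qq,q] = G_q/2 = 0
Gamma^p_ij = (G*[ij,p] - F*[ij,q])/(EG - F^2), Gamma^q_ij = (E*[ij,q] - F*[ij,p])/(EG - F^2)

Answer: Gamma_ppp = 0, Gamma_ppq = 0, Gamma_pqq = 181/180, Gamma_qpp = 0, Gamma_qpq = -36/181, Gamma_qqq = 0


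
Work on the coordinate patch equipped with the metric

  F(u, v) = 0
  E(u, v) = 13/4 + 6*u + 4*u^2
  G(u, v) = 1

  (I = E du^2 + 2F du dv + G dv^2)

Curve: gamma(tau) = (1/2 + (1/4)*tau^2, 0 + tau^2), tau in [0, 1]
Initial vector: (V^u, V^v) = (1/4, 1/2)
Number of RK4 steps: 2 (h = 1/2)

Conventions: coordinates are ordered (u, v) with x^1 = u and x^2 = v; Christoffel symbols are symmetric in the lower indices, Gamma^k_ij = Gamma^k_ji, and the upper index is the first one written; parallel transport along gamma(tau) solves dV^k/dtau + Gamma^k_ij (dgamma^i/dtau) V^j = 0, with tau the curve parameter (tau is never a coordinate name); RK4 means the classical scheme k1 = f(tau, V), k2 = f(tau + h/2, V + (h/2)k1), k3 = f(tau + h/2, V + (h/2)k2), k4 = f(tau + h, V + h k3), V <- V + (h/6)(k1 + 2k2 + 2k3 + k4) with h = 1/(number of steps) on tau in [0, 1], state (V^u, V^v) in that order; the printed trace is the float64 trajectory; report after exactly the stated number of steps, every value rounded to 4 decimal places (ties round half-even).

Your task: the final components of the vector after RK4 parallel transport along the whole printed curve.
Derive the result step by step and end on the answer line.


gamma'(tau) = ((1/2)*tau, 2*tau); f(tau, V)^k = -Gamma^k_ij(gamma(tau)) gamma'^i(tau) V^j; h = 1/2; intermediate values shown to 6 dp
curve data and Christoffel symbols at the stage parameters:
  tau = 0.000000: gamma = (0.500000, 0.000000), gamma' = (0.000000, 0.000000); Gamma_uuu = 0.689655, Gamma_uuv = 0.000000, Gamma_uvv = 0.000000, Gamma_vuu = 0.000000, Gamma_vuv = 0.000000, Gamma_vvv = 0.000000
  tau = 0.250000: gamma = (0.515625, 0.062500), gamma' = (0.125000, 0.500000); Gamma_uuu = 0.683454, Gamma_uuv = 0.000000, Gamma_uvv = 0.000000, Gamma_vuu = 0.000000, Gamma_vuv = 0.000000, Gamma_vvv = 0.000000
  tau = 0.500000: gamma = (0.562500, 0.250000), gamma' = (0.250000, 1.000000); Gamma_uuu = 0.665347, Gamma_uuv = 0.000000, Gamma_uvv = 0.000000, Gamma_vuu = 0.000000, Gamma_vuv = 0.000000, Gamma_vvv = 0.000000
  tau = 0.750000: gamma = (0.640625, 0.562500), gamma' = (0.375000, 1.500000); Gamma_uuu = 0.636780, Gamma_uuv = 0.000000, Gamma_uvv = 0.000000, Gamma_vuu = 0.000000, Gamma_vuv = 0.000000, Gamma_vvv = 0.000000
  tau = 1.000000: gamma = (0.750000, 1.000000), gamma' = (0.500000, 2.000000); Gamma_uuu = 0.600000, Gamma_uuv = 0.000000, Gamma_uvv = 0.000000, Gamma_vuu = 0.000000, Gamma_vuv = 0.000000, Gamma_vvv = 0.000000
step 0: V^u = 0.2500, V^v = 0.5000
step 1: k1 = (0.000000, 0.000000), k2 = (-0.021358, 0.000000), k3 = (-0.020902, 0.000000), k4 = (-0.039846, 0.000000); V <- V + (h/6)(k1 + 2k2 + 2k3 + k4): V^u = 0.2396, V^v = 0.5000
step 2: k1 = (-0.039860, 0.000000), k2 = (-0.054844, 0.000000), k3 = (-0.053949, 0.000000), k4 = (-0.063798, 0.000000); V <- V + (h/6)(k1 + 2k2 + 2k3 + k4): V^u = 0.2129, V^v = 0.5000

Answer: V^u = 0.2129, V^v = 0.5000


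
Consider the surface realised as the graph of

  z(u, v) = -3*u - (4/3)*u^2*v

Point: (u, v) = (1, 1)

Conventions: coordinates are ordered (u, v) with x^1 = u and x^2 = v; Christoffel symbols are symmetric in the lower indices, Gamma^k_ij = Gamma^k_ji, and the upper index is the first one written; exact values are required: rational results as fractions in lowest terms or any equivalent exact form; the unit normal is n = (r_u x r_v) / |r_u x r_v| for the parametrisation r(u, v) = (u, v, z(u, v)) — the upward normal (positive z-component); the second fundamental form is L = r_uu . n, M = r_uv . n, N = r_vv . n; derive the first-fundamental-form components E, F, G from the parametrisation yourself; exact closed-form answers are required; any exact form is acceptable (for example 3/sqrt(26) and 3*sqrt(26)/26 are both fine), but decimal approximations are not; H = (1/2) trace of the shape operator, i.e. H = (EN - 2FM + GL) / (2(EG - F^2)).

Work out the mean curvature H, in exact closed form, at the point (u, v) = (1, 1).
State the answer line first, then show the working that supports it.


Answer: H = 111*sqrt(314)/24649

z_u = -17/3, z_v = -4/3, z_uu = -8/3, z_uv = -8/3, z_vv = 0
E = 298/9, F = 68/9, G = 25/9; answer radicand W^2 = 314/9
unnormalised second-form numerators: l = -8/3, m = -8/3, n = 0; L = l/sqrt(314/9), and similarly M = m/sqrt(W^2), N = n/sqrt(W^2)
H = (E*n - 2*F*m + G*l) / (2*(EG - F^2)*sqrt(W^2)); E*n - 2*F*m + G*l = 296/9, EG - F^2 = 314/9, so H = (74/157)/sqrt(314/9)


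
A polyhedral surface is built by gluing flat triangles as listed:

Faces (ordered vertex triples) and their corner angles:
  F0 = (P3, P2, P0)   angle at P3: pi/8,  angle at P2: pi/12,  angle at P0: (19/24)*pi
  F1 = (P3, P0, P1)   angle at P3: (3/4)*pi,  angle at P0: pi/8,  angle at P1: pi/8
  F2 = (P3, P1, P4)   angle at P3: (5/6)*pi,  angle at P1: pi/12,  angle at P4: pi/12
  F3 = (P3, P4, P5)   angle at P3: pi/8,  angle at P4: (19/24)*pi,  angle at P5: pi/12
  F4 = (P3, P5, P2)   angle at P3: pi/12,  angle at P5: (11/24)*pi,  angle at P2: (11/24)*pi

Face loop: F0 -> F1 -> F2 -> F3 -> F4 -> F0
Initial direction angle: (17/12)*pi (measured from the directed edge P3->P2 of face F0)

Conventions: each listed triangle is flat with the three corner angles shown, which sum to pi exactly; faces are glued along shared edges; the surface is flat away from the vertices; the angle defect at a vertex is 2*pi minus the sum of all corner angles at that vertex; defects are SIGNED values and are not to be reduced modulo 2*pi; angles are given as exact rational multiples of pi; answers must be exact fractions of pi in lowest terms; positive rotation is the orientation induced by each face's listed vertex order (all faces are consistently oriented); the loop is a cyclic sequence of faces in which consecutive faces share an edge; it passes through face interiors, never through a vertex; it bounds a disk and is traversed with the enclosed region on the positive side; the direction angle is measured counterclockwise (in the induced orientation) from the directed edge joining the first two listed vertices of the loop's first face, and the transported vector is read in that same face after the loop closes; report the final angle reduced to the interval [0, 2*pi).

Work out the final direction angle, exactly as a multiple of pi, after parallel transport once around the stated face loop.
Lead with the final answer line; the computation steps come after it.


Answer: final direction angle = (3/2)*pi

enclosed vertex P3: corner angles sum to (23/12)*pi, defect = 2*pi - (23/12)*pi = pi/12
holonomy = initial angle + sum of enclosed defects (mod 2*pi), positive in the induced orientation
final angle = (17/12)*pi + pi/12 = (3/2)*pi (mod 2*pi)


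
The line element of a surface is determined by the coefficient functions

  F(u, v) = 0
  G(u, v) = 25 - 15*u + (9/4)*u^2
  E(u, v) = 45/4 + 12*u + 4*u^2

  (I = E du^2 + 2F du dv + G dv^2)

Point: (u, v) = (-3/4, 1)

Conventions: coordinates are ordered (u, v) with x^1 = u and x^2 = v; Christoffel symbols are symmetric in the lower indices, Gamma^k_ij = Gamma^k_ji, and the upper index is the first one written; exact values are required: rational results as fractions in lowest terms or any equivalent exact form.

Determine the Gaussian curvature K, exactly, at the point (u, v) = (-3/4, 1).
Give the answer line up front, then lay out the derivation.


Answer: K = -16/441

E = 9/2, F = 0, G = 2401/64, EG - F^2 = 21609/128 at the point
E_u = 6, E_v = 0, F_u = 0, F_v = 0, G_u = -147/8, G_v = 0
E_vv = 0, F_uv = 0, G_uu = 9/2
Apply the Brioschi formula K = (det M1 - det M2)/(EG - F^2)^2 over the derivative matrices of E, F, G.
M1 = [[-E_vv/2 + F_uv - G_uu/2, E_u/2, F_u - E_v/2], [F_v - G_u/2, E, F], [G_v/2, F, G]] = [[-9/4, 3, 0], [147/16, 9/2, 0], [0, 0, 2401/64]]; det M1 = -1447803/1024
M2 = [[0, E_v/2, G_u/2], [E_v/2, E, F], [G_u/2, F, G]] = [[0, 0, -147/16], [0, 9/2, 0], [-147/16, 0, 2401/64]]; det M2 = -194481/512
det M1 - det M2 = -1058841/1024; K = -1058841/1024 / (21609/128)^2 = -16/441


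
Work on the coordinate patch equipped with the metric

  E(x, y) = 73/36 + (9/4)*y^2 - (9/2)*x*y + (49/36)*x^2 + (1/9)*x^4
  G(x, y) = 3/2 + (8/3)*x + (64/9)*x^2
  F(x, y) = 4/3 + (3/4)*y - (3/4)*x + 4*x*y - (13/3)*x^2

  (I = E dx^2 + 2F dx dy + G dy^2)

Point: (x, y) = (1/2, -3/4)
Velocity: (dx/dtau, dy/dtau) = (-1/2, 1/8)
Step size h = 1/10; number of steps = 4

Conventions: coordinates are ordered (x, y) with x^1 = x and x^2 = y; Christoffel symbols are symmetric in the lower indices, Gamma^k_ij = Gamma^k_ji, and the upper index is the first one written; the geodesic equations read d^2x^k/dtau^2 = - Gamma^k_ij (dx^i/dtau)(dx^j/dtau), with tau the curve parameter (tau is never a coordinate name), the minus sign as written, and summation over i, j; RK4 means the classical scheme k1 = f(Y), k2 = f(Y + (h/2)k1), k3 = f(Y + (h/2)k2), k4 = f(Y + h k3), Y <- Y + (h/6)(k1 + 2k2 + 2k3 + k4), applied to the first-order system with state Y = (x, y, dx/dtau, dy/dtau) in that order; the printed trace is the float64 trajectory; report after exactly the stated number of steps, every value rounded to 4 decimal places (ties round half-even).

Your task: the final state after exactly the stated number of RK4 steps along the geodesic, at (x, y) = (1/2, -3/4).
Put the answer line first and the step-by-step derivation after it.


Answer: x = 0.2965, y = -0.6597, dx/dtau = -0.5288, dy/dtau = 0.3489

f(Y) = (dx/dtau, dy/dtau, -Gamma^x_ij Y'^i Y'^j, -Gamma^y_ij Y'^i Y'^j) with the Gammas evaluated at the stage position; h = 0.100000; intermediate values shown to 6 dp
step 0: x = 0.5000, y = -0.7500, dx/dtau = -0.5000, dy/dtau = 0.1250
step 1:
  k1: at (x, y) = (0.500000, -0.750000), (dx/dtau, dy/dtau) = (-0.500000, 0.125000); Gamma_xxx = -0.024389, Gamma_xxy = -0.114960, Gamma_xyy = -0.498531, Gamma_yxx = -1.154642, Gamma_yxy = 1.005704, Gamma_yyy = -0.236502; k1 = (-0.500000, 0.125000, -0.000483, 0.418069)
  k2: at (x, y) = (0.475000, -0.743750), (dx/dtau, dy/dtau) = (-0.500024, 0.145903); Gamma_xxx = 0.010195, Gamma_xxy = -0.144032, Gamma_xyy = -0.480932, Gamma_yxx = -1.162034, Gamma_yxy = 1.012819, Gamma_yyy = -0.216921; k2 = (-0.500024, 0.145903, -0.013327, 0.442935)
  k3: at (x, y) = (0.474999, -0.742705), (dx/dtau, dy/dtau) = (-0.500666, 0.147147); Gamma_xxx = 0.010602, Gamma_xxy = -0.144290, Gamma_xyy = -0.481294, Gamma_yxx = -1.161440, Gamma_yxy = 1.012795, Gamma_yyy = -0.216779; k3 = (-0.500666, 0.147147, -0.013497, 0.445056)
  k4: at (x, y) = (0.449933, -0.735285), (dx/dtau, dy/dtau) = (-0.501350, 0.169506); Gamma_xxx = 0.046418, Gamma_xxy = -0.174244, Gamma_xyy = -0.464648, Gamma_yxx = -1.169810, Gamma_yxy = 1.021130, Gamma_yyy = -0.197127; k4 = (-0.501350, 0.169506, -0.027932, 0.473252)
  Y <- Y + (h/6)(k1 + 2k2 + 2k3 + k4): x = 0.4500, y = -0.7353, dx/dtau = -0.5014, dy/dtau = 0.1695
step 2:
  k1: at (x, y) = (0.449954, -0.735323), (dx/dtau, dy/dtau) = (-0.501368, 0.169455); Gamma_xxx = 0.046375, Gamma_xxy = -0.174211, Gamma_xyy = -0.464651, Gamma_yxx = -1.169820, Gamma_yxy = 1.021123, Gamma_yyy = -0.197148; k1 = (-0.501368, 0.169455, -0.027916, 0.473226)
  k2: at (x, y) = (0.424886, -0.726850), (dx/dtau, dy/dtau) = (-0.502764, 0.193116); Gamma_xxx = 0.083427, Gamma_xxy = -0.205066, Gamma_xyy = -0.448950, Gamma_yxx = -1.179332, Gamma_yxy = 1.030766, Gamma_yyy = -0.177443; k2 = (-0.502764, 0.193116, -0.044165, 0.504877)
  k3: at (x, y) = (0.424816, -0.725667), (dx/dtau, dy/dtau) = (-0.503576, 0.194699); Gamma_xxx = 0.083991, Gamma_xxy = -0.205464, Gamma_xyy = -0.449305, Gamma_yxx = -1.178722, Gamma_yxy = 1.030820, Gamma_yyy = -0.177220; k3 = (-0.503576, 0.194699, -0.044557, 0.507764)
  k4: at (x, y) = (0.399597, -0.715853), (dx/dtau, dy/dtau) = (-0.505823, 0.220231); Gamma_xxx = 0.122764, Gamma_xxy = -0.237633, Gamma_xyy = -0.434528, Gamma_yxx = -1.189490, Gamma_yxy = 1.042028, Gamma_yyy = -0.157254; k4 = (-0.505823, 0.220231, -0.063278, 0.544127)
  Y <- Y + (h/6)(k1 + 2k2 + 2k3 + k4): x = 0.3996, y = -0.7159, dx/dtau = -0.5058, dy/dtau = 0.2202
step 3:
  k1: at (x, y) = (0.399623, -0.715901), (dx/dtau, dy/dtau) = (-0.505845, 0.220166); Gamma_xxx = 0.122707, Gamma_xxy = -0.237588, Gamma_xyy = -0.434530, Gamma_yxx = -1.189498, Gamma_yxy = 1.042013, Gamma_yyy = -0.157280; k1 = (-0.505845, 0.220166, -0.063256, 0.544089)
  k2: at (x, y) = (0.374331, -0.704893), (dx/dtau, dy/dtau) = (-0.509008, 0.247370); Gamma_xxx = 0.163211, Gamma_xxy = -0.271095, Gamma_xyy = -0.420681, Gamma_yxx = -1.201741, Gamma_yxy = 1.054908, Gamma_yyy = -0.137080; k2 = (-0.509008, 0.247370, -0.084813, 0.585400)
  k3: at (x, y) = (0.374173, -0.703533), (dx/dtau, dy/dtau) = (-0.510086, 0.249436); Gamma_xxx = 0.163995, Gamma_xxy = -0.271694, Gamma_xyy = -0.421040, Gamma_yxx = -1.201142, Gamma_yxy = 1.055094, Gamma_yyy = -0.136748; k3 = (-0.510086, 0.249436, -0.085610, 0.589517)
  k4: at (x, y) = (0.348615, -0.690958), (dx/dtau, dy/dtau) = (-0.514406, 0.279117); Gamma_xxx = 0.206902, Gamma_xxy = -0.307121, Gamma_xyy = -0.408129, Gamma_yxx = -1.215093, Gamma_yxy = 1.070095, Gamma_yyy = -0.116037; k4 = (-0.514406, 0.279117, -0.111146, 0.637858)
  Y <- Y + (h/6)(k1 + 2k2 + 2k3 + k4): x = 0.3486, y = -0.6910, dx/dtau = -0.5144, dy/dtau = 0.2790
step 4:
  k1: at (x, y) = (0.348649, -0.691020), (dx/dtau, dy/dtau) = (-0.514432, 0.279029); Gamma_xxx = 0.206824, Gamma_xxy = -0.307058, Gamma_xyy = -0.408131, Gamma_yxx = -1.215096, Gamma_yxy = 1.070069, Gamma_yyy = -0.116073; k1 = (-0.514432, 0.279029, -0.111109, 0.637799)
  k2: at (x, y) = (0.322928, -0.677068), (dx/dtau, dy/dtau) = (-0.519988, 0.310919); Gamma_xxx = 0.252156, Gamma_xxy = -0.344446, Gamma_xyy = -0.396179, Gamma_yxx = -1.231057, Gamma_yxy = 1.087355, Gamma_yyy = -0.094889; k2 = (-0.519988, 0.310919, -0.141257, 0.693629)
  k3: at (x, y) = (0.322650, -0.675474), (dx/dtau, dy/dtau) = (-0.521495, 0.313710); Gamma_xxx = 0.253265, Gamma_xxy = -0.345345, Gamma_xyy = -0.396556, Gamma_yxx = -1.230524, Gamma_yxy = 1.087765, Gamma_yyy = -0.094403; k3 = (-0.521495, 0.313710, -0.142847, 0.699854)
  k4: at (x, y) = (0.296500, -0.659649), (dx/dtau, dy/dtau) = (-0.528717, 0.349014); Gamma_xxx = 0.302011, Gamma_xxy = -0.385567, Gamma_xyy = -0.385618, Gamma_yxx = -1.248947, Gamma_yxy = 1.108040, Gamma_yyy = -0.072351; k4 = (-0.528717, 0.349014, -0.179749, 0.766878)
  Y <- Y + (h/6)(k1 + 2k2 + 2k3 + k4): x = 0.2965, y = -0.6597, dx/dtau = -0.5288, dy/dtau = 0.3489
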